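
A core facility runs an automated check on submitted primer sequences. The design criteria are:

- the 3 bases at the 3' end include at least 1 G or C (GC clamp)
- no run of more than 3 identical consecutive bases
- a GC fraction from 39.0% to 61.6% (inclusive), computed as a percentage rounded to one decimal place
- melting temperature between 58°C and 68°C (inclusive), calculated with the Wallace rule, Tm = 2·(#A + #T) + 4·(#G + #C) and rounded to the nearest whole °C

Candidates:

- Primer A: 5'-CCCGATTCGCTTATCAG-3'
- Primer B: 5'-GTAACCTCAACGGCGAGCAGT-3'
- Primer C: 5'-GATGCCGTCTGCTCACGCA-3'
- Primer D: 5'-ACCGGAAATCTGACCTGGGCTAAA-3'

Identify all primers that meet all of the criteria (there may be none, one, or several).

Primer B only.

Primer A (17 nt, A=3 T=5 G=3 C=6): 3' end CAG has 2 G/C ✓; longest run = 3 ✓; GC 9/17 = 52.9% ✓; Tm = 2·8 + 4·9 = 52°C, outside 58–68°C ✗ — fails.
Primer B (21 nt, A=6 T=3 G=6 C=6): 3' end AGT has 1 G/C ✓; longest run = 2 ✓; GC 12/21 = 57.1% ✓; Tm = 2·9 + 4·12 = 66°C ✓ — passes.
Primer C (19 nt, A=3 T=4 G=5 C=7): 3' end GCA has 2 G/C ✓; longest run = 2 ✓; GC 12/19 = 63.2%, outside 39.0–61.6% ✗; Tm = 2·7 + 4·12 = 62°C ✓ — fails.
Primer D (24 nt, A=8 T=4 G=6 C=6): 3' end AAA has 0 G/C, need ≥1 ✗; longest run = 3 ✓; GC 12/24 = 50.0% ✓; Tm = 2·12 + 4·12 = 72°C, outside 58–68°C ✗ — fails.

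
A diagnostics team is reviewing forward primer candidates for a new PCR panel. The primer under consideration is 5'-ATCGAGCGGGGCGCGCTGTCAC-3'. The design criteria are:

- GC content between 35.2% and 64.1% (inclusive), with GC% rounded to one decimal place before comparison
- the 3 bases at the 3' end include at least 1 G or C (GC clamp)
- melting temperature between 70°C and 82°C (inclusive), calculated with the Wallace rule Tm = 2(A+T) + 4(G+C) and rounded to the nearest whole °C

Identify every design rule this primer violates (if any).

Base counts: A=3, T=3, G=9, C=7 (length 22).
GC content: GC 16/22 = 72.7%, outside 35.2–64.1% ✗
GC clamp: 3' end CAC has 2 G/C ✓
Tm: Tm = 2·6 + 4·16 = 76°C ✓

Fails: GC content.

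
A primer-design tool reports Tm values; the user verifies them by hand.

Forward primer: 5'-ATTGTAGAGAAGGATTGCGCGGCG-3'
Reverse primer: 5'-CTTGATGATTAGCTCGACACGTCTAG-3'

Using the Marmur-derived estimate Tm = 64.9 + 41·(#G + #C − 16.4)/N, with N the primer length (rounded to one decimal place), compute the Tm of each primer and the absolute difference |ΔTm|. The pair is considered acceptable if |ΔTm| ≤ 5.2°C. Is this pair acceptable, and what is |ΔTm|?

Forward: G+C = 13, N = 24 → Tm = 64.9 + 41·(13 − 16.4)/24 = 59.1°C.
Reverse: G+C = 12, N = 26 → Tm = 64.9 + 41·(12 − 16.4)/26 = 58.0°C.
|ΔTm| = |59.1 − 58.0| = 1.1°C, ≤ 5.2°C.

|ΔTm| = 1.1°C; the pair is acceptable.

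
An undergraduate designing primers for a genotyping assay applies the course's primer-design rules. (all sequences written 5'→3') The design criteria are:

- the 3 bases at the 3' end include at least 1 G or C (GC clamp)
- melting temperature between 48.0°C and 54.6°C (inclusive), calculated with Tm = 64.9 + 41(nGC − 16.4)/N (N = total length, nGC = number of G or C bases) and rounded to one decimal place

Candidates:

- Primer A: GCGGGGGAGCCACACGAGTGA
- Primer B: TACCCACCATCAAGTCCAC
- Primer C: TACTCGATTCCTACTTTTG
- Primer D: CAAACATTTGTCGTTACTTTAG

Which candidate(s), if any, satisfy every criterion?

Primer A (21 nt, A=5 T=1 G=10 C=5): 3' end TGA has 1 G/C ✓; Tm = 64.9 + 41·(15 − 16.4)/21 = 62.2°C, outside 48.0–54.6°C ✗ — fails.
Primer B (19 nt, A=6 T=3 G=1 C=9): 3' end CAC has 2 G/C ✓; Tm = 64.9 + 41·(10 − 16.4)/19 = 51.1°C ✓ — passes.
Primer C (19 nt, A=3 T=9 G=2 C=5): 3' end TTG has 1 G/C ✓; Tm = 64.9 + 41·(7 − 16.4)/19 = 44.6°C, outside 48.0–54.6°C ✗ — fails.
Primer D (22 nt, A=6 T=9 G=3 C=4): 3' end TAG has 1 G/C ✓; Tm = 64.9 + 41·(7 − 16.4)/22 = 47.4°C, outside 48.0–54.6°C ✗ — fails.

Primer B only.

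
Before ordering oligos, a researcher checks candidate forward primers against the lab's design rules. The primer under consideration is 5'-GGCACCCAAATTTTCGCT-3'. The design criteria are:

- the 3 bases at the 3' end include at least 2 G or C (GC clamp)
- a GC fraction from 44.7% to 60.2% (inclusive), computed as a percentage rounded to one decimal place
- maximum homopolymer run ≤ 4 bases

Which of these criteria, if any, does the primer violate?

Meets all criteria.

Base counts: A=4, T=5, G=3, C=6 (length 18).
GC clamp: 3' end GCT has 2 G/C ✓
GC content: GC 9/18 = 50.0% ✓
homopolymer run: longest run = 4 ✓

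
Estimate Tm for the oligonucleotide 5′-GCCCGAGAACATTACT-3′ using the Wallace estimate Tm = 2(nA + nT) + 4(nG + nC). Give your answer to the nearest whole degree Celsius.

48°C

Base counts: A=5, T=3, G=3, C=5 (length 16).
Tm = 2·(5+3) + 4·(3+5) = 2·8 + 4·8 = 16 + 32 = 48°C.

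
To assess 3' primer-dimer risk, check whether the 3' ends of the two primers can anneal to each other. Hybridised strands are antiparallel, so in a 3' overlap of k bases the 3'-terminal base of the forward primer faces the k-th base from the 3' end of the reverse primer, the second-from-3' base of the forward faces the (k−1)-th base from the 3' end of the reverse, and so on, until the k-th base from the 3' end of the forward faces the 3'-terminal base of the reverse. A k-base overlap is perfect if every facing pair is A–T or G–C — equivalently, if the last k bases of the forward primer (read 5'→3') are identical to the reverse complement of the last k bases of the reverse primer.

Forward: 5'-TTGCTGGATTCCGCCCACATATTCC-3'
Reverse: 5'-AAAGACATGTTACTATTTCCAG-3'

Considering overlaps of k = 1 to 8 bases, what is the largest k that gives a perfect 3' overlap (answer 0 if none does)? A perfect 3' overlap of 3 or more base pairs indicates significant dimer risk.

Last 8 bases (5'→3') — forward …CATATTCC, reverse …ATTTCCAG.
Reverse complement of the reverse primer's last 8 bases: CTGGAAAT; its first k bases are the reverse complement of the reverse primer's last k bases, so a perfect k-base overlap needs the forward primer's last k bases to equal them.
Comparing (forward last k vs required): k=1: C vs C ✓; k=2: CC vs CT ✗; k=3: TCC vs CTG ✗; k=4: TTCC vs CTGG ✗; k=5: ATTCC vs CTGGA ✗; k=6: TATTCC vs CTGGAA ✗; k=7: ATATTCC vs CTGGAAA ✗; k=8: CATATTCC vs CTGGAAAT ✗.
Only k = 1 is perfect, so the longest perfect 3' overlap is 1.

Longest perfect overlap: 1 complementary base pair; below the dimer-risk threshold (threshold 3).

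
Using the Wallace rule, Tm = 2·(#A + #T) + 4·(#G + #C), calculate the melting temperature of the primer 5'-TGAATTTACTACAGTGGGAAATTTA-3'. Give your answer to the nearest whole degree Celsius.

Base counts: A=9, T=9, G=5, C=2 (length 25).
Tm = 2·(9+9) + 4·(5+2) = 2·18 + 4·7 = 36 + 28 = 64°C.

64°C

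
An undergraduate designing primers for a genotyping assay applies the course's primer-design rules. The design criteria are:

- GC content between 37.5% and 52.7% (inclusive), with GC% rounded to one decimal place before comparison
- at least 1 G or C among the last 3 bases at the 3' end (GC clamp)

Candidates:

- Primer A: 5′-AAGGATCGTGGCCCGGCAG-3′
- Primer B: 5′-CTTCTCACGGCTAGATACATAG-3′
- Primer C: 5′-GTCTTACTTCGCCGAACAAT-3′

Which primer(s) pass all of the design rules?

Primer B only.

Primer A (19 nt, A=4 T=2 G=8 C=5): GC 13/19 = 68.4%, outside 37.5–52.7% ✗; 3' end CAG has 2 G/C ✓ — fails.
Primer B (22 nt, A=6 T=6 G=4 C=6): GC 10/22 = 45.5% ✓; 3' end TAG has 1 G/C ✓ — passes.
Primer C (20 nt, A=5 T=6 G=3 C=6): GC 9/20 = 45.0% ✓; 3' end AAT has 0 G/C, need ≥1 ✗ — fails.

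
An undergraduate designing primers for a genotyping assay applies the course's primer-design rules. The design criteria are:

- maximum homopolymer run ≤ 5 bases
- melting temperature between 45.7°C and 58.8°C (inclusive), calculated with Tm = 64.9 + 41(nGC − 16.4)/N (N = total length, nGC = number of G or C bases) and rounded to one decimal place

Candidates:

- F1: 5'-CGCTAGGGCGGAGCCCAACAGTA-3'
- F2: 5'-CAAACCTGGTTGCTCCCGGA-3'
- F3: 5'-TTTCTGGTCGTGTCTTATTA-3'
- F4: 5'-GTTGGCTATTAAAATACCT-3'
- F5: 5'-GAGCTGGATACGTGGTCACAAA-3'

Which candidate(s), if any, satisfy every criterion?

F2 and F5.

F1 (23 nt, A=6 T=2 G=8 C=7): longest run = 3 ✓; Tm = 64.9 + 41·(15 − 16.4)/23 = 62.4°C, outside 45.7–58.8°C ✗ — fails.
F2 (20 nt, A=4 T=4 G=5 C=7): longest run = 3 ✓; Tm = 64.9 + 41·(12 − 16.4)/20 = 55.9°C ✓ — passes.
F3 (20 nt, A=2 T=11 G=4 C=3): longest run = 3 ✓; Tm = 64.9 + 41·(7 − 16.4)/20 = 45.6°C, outside 45.7–58.8°C ✗ — fails.
F4 (19 nt, A=6 T=7 G=3 C=3): longest run = 4 ✓; Tm = 64.9 + 41·(6 − 16.4)/19 = 42.5°C, outside 45.7–58.8°C ✗ — fails.
F5 (22 nt, A=7 T=4 G=7 C=4): longest run = 3 ✓; Tm = 64.9 + 41·(11 − 16.4)/22 = 54.8°C ✓ — passes.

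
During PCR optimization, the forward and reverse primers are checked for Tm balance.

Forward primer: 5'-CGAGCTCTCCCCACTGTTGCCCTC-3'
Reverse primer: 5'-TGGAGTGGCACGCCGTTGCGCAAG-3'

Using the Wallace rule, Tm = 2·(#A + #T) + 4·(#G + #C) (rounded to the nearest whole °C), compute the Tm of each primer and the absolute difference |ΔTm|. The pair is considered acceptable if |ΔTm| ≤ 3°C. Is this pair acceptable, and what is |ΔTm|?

|ΔTm| = 0°C; the pair is acceptable.

Forward: A=2 T=6 G=4 C=12 → Tm = 2·8 + 4·16 = 80°C.
Reverse: A=4 T=4 G=10 C=6 → Tm = 2·8 + 4·16 = 80°C.
|ΔTm| = |80 − 80| = 0°C, ≤ 3°C.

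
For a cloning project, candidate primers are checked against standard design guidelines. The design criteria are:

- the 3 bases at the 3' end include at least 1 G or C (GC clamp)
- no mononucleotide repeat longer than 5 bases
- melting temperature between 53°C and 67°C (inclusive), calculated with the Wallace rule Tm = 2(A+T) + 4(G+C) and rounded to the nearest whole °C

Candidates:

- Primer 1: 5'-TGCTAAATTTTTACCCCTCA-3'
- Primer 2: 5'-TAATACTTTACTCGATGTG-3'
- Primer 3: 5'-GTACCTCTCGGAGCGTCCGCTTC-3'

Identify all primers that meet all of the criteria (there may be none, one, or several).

Primer 1 (20 nt, A=5 T=8 G=1 C=6): 3' end TCA has 1 G/C ✓; longest run = 5 ✓; Tm = 2·13 + 4·7 = 54°C ✓ — passes.
Primer 2 (19 nt, A=5 T=8 G=3 C=3): 3' end GTG has 2 G/C ✓; longest run = 3 ✓; Tm = 2·13 + 4·6 = 50°C, outside 53–67°C ✗ — fails.
Primer 3 (23 nt, A=2 T=6 G=6 C=9): 3' end TTC has 1 G/C ✓; longest run = 2 ✓; Tm = 2·8 + 4·15 = 76°C, outside 53–67°C ✗ — fails.

Primer 1 only.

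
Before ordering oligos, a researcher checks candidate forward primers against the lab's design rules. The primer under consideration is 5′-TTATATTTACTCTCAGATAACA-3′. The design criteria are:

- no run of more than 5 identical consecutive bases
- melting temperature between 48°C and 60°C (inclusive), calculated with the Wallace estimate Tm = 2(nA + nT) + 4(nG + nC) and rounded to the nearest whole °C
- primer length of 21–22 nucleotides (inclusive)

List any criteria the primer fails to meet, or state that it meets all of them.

Base counts: A=8, T=9, G=1, C=4 (length 22).
homopolymer run: longest run = 3 ✓
Tm: Tm = 2·17 + 4·5 = 54°C ✓
length: length 22 ✓

Meets all criteria.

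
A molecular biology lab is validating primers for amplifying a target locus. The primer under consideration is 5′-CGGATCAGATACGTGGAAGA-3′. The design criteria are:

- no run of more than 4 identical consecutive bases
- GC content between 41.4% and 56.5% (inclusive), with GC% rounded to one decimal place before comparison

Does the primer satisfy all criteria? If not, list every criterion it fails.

Meets all criteria.

Base counts: A=7, T=3, G=7, C=3 (length 20).
homopolymer run: longest run = 2 ✓
GC content: GC 10/20 = 50.0% ✓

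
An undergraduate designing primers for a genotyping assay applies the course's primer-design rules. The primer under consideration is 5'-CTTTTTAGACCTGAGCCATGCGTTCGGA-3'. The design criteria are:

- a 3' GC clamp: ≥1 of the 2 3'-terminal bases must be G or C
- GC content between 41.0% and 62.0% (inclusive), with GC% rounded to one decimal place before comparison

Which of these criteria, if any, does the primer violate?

Base counts: A=5, T=9, G=7, C=7 (length 28).
GC clamp: 3' end GA has 1 G/C ✓
GC content: GC 14/28 = 50.0% ✓

Meets all criteria.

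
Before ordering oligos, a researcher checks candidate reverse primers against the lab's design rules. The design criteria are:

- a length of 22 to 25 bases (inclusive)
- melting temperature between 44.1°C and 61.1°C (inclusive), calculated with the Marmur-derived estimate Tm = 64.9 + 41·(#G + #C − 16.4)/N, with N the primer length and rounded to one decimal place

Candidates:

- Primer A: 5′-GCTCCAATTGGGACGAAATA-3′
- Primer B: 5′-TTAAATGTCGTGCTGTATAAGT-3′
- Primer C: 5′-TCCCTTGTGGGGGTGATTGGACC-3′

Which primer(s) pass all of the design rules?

Primer B and Primer C.

Primer A (20 nt, A=7 T=4 G=5 C=4): length 20, outside 22–25 ✗; Tm = 64.9 + 41·(9 − 16.4)/20 = 49.7°C ✓ — fails.
Primer B (22 nt, A=6 T=9 G=5 C=2): length 22 ✓; Tm = 64.9 + 41·(7 − 16.4)/22 = 47.4°C ✓ — passes.
Primer C (23 nt, A=2 T=7 G=9 C=5): length 23 ✓; Tm = 64.9 + 41·(14 − 16.4)/23 = 60.6°C ✓ — passes.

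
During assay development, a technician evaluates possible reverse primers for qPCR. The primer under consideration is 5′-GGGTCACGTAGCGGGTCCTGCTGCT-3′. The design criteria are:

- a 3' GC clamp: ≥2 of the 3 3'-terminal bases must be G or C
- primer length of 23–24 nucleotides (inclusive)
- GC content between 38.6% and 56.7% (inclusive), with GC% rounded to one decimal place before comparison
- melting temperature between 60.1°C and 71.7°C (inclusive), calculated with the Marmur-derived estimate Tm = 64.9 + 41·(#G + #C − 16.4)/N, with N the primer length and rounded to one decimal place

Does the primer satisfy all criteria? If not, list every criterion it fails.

Fails: length, GC content.

Base counts: A=2, T=6, G=10, C=7 (length 25).
GC clamp: 3' end GCT has 2 G/C ✓
length: length 25, outside 23–24 ✗
GC content: GC 17/25 = 68.0%, outside 38.6–56.7% ✗
Tm: Tm = 64.9 + 41·(17 − 16.4)/25 = 65.9°C ✓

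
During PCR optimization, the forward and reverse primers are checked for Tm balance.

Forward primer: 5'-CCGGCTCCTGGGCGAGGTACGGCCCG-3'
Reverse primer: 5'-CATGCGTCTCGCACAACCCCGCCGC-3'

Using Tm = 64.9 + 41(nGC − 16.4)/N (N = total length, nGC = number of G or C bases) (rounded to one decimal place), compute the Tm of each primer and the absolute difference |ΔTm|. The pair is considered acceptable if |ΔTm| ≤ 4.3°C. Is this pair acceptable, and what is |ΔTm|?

|ΔTm| = 4.7°C; the pair is not acceptable.

Forward: G+C = 21, N = 26 → Tm = 64.9 + 41·(21 − 16.4)/26 = 72.2°C.
Reverse: G+C = 18, N = 25 → Tm = 64.9 + 41·(18 − 16.4)/25 = 67.5°C.
|ΔTm| = |72.2 − 67.5| = 4.7°C, > 4.3°C.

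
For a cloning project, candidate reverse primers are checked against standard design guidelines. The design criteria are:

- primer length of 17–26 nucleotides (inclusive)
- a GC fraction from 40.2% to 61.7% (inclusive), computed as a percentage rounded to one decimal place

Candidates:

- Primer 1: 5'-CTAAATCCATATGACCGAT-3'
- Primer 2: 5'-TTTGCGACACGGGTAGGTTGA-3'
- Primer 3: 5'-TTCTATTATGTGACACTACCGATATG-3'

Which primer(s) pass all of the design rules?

Primer 2 only.

Primer 1 (19 nt, A=7 T=5 G=2 C=5): length 19 ✓; GC 7/19 = 36.8%, outside 40.2–61.7% ✗ — fails.
Primer 2 (21 nt, A=4 T=6 G=8 C=3): length 21 ✓; GC 11/21 = 52.4% ✓ — passes.
Primer 3 (26 nt, A=7 T=10 G=4 C=5): length 26 ✓; GC 9/26 = 34.6%, outside 40.2–61.7% ✗ — fails.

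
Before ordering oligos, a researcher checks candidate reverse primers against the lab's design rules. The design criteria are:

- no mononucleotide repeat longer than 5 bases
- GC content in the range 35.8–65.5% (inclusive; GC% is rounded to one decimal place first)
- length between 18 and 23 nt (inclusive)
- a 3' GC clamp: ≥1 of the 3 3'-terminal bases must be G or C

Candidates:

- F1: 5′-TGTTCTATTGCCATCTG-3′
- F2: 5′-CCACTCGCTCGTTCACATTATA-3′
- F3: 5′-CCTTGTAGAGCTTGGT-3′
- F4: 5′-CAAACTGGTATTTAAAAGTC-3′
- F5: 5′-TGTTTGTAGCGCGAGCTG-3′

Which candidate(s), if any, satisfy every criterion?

F1 (17 nt, A=2 T=8 G=3 C=4): longest run = 2 ✓; GC 7/17 = 41.2% ✓; length 17, outside 18–23 ✗; 3' end CTG has 2 G/C ✓ — fails.
F2 (22 nt, A=5 T=7 G=2 C=8): longest run = 2 ✓; GC 10/22 = 45.5% ✓; length 22 ✓; 3' end ATA has 0 G/C, need ≥1 ✗ — fails.
F3 (16 nt, A=2 T=6 G=5 C=3): longest run = 2 ✓; GC 8/16 = 50.0% ✓; length 16, outside 18–23 ✗; 3' end GGT has 2 G/C ✓ — fails.
F4 (20 nt, A=8 T=6 G=3 C=3): longest run = 4 ✓; GC 6/20 = 30.0%, outside 35.8–65.5% ✗; length 20 ✓; 3' end GTC has 2 G/C ✓ — fails.
F5 (18 nt, A=2 T=6 G=7 C=3): longest run = 3 ✓; GC 10/18 = 55.6% ✓; length 18 ✓; 3' end CTG has 2 G/C ✓ — passes.

F5 only.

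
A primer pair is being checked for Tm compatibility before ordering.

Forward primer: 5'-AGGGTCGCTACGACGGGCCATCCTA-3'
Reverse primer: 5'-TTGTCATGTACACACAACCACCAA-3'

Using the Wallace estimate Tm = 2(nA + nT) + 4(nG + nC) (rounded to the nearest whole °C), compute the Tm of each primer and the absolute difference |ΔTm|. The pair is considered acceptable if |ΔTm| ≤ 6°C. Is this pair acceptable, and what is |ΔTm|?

|ΔTm| = 14°C; the pair is not acceptable.

Forward: A=5 T=4 G=8 C=8 → Tm = 2·9 + 4·16 = 82°C.
Reverse: A=9 T=5 G=2 C=8 → Tm = 2·14 + 4·10 = 68°C.
|ΔTm| = |82 − 68| = 14°C, > 6°C.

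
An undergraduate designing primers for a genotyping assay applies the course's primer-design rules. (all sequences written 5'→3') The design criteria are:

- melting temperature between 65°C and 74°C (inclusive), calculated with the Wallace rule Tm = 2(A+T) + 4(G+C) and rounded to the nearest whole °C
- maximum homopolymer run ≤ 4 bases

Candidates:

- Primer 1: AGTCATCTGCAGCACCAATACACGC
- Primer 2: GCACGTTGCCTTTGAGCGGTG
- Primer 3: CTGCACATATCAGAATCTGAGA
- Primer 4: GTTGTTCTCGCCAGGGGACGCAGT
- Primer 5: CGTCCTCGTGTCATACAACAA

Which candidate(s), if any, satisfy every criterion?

Primer 1 (25 nt, A=8 T=4 G=4 C=9): Tm = 2·12 + 4·13 = 76°C, outside 65–74°C ✗; longest run = 2 ✓ — fails.
Primer 2 (21 nt, A=2 T=6 G=8 C=5): Tm = 2·8 + 4·13 = 68°C ✓; longest run = 3 ✓ — passes.
Primer 3 (22 nt, A=8 T=5 G=4 C=5): Tm = 2·13 + 4·9 = 62°C, outside 65–74°C ✗; longest run = 2 ✓ — fails.
Primer 4 (24 nt, A=3 T=6 G=9 C=6): Tm = 2·9 + 4·15 = 78°C, outside 65–74°C ✗; longest run = 4 ✓ — fails.
Primer 5 (21 nt, A=6 T=5 G=3 C=7): Tm = 2·11 + 4·10 = 62°C, outside 65–74°C ✗; longest run = 2 ✓ — fails.

Primer 2 only.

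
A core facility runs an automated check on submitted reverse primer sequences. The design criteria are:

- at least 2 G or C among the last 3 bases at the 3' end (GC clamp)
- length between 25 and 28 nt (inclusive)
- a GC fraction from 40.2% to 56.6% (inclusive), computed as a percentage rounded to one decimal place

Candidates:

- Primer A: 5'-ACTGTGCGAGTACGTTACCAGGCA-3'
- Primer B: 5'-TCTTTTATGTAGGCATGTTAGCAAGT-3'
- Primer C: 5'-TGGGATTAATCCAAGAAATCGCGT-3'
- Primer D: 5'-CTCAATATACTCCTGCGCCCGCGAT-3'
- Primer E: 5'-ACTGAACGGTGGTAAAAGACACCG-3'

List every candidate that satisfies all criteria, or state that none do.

None of the candidates satisfy all criteria.

Primer A (24 nt, A=6 T=5 G=7 C=6): 3' end GCA has 2 G/C ✓; length 24, outside 25–28 ✗; GC 13/24 = 54.2% ✓ — fails.
Primer B (26 nt, A=6 T=11 G=6 C=3): 3' end AGT has 1 G/C, need ≥2 ✗; length 26 ✓; GC 9/26 = 34.6%, outside 40.2–56.6% ✗ — fails.
Primer C (24 nt, A=8 T=6 G=6 C=4): 3' end CGT has 2 G/C ✓; length 24, outside 25–28 ✗; GC 10/24 = 41.7% ✓ — fails.
Primer D (25 nt, A=5 T=6 G=4 C=10): 3' end GAT has 1 G/C, need ≥2 ✗; length 25 ✓; GC 14/25 = 56.0% ✓ — fails.
Primer E (24 nt, A=9 T=3 G=7 C=5): 3' end CCG has 3 G/C ✓; length 24, outside 25–28 ✗; GC 12/24 = 50.0% ✓ — fails.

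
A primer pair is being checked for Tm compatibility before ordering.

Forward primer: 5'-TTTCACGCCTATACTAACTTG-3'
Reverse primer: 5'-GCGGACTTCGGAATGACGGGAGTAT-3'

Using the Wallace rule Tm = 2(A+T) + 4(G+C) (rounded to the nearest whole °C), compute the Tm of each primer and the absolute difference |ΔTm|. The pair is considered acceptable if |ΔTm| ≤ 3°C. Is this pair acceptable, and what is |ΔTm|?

|ΔTm| = 20°C; the pair is not acceptable.

Forward: A=5 T=8 G=2 C=6 → Tm = 2·13 + 4·8 = 58°C.
Reverse: A=6 T=5 G=10 C=4 → Tm = 2·11 + 4·14 = 78°C.
|ΔTm| = |58 − 78| = 20°C, > 3°C.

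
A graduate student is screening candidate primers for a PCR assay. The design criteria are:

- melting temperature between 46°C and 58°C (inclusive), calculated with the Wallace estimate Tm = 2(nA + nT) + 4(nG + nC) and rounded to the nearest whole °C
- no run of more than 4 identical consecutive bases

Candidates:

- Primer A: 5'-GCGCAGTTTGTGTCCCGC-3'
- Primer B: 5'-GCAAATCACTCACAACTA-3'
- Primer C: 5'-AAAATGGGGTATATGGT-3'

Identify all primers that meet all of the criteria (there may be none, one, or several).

Primer B and Primer C.

Primer A (18 nt, A=1 T=5 G=6 C=6): Tm = 2·6 + 4·12 = 60°C, outside 46–58°C ✗; longest run = 3 ✓ — fails.
Primer B (18 nt, A=8 T=3 G=1 C=6): Tm = 2·11 + 4·7 = 50°C ✓; longest run = 3 ✓ — passes.
Primer C (17 nt, A=6 T=5 G=6 C=0): Tm = 2·11 + 4·6 = 46°C ✓; longest run = 4 ✓ — passes.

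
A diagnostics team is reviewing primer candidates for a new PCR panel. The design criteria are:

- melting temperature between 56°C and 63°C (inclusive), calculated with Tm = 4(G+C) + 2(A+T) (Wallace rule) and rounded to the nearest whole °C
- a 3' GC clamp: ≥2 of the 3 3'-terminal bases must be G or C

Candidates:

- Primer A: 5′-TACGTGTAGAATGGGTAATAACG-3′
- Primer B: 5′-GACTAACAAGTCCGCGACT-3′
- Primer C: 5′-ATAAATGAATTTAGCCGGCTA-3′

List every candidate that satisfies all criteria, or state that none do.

None of the candidates satisfy all criteria.

Primer A (23 nt, A=8 T=6 G=7 C=2): Tm = 2·14 + 4·9 = 64°C, outside 56–63°C ✗; 3' end ACG has 2 G/C ✓ — fails.
Primer B (19 nt, A=6 T=3 G=4 C=6): Tm = 2·9 + 4·10 = 58°C ✓; 3' end ACT has 1 G/C, need ≥2 ✗ — fails.
Primer C (21 nt, A=8 T=6 G=4 C=3): Tm = 2·14 + 4·7 = 56°C ✓; 3' end CTA has 1 G/C, need ≥2 ✗ — fails.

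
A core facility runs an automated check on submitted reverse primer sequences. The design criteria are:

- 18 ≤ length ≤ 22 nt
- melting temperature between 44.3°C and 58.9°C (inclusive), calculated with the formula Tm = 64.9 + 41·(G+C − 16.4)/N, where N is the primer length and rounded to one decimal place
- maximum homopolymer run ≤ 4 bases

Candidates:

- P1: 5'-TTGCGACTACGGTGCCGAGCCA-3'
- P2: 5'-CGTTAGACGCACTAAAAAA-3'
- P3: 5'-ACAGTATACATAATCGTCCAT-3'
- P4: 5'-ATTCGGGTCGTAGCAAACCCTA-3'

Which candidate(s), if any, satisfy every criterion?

P1 (22 nt, A=4 T=4 G=7 C=7): length 22 ✓; Tm = 64.9 + 41·(14 − 16.4)/22 = 60.4°C, outside 44.3–58.9°C ✗; longest run = 2 ✓ — fails.
P2 (19 nt, A=9 T=3 G=3 C=4): length 19 ✓; Tm = 64.9 + 41·(7 − 16.4)/19 = 44.6°C ✓; longest run = 6, exceeds 4 ✗ — fails.
P3 (21 nt, A=8 T=6 G=2 C=5): length 21 ✓; Tm = 64.9 + 41·(7 − 16.4)/21 = 46.5°C ✓; longest run = 2 ✓ — passes.
P4 (22 nt, A=6 T=5 G=5 C=6): length 22 ✓; Tm = 64.9 + 41·(11 − 16.4)/22 = 54.8°C ✓; longest run = 3 ✓ — passes.

P3 and P4.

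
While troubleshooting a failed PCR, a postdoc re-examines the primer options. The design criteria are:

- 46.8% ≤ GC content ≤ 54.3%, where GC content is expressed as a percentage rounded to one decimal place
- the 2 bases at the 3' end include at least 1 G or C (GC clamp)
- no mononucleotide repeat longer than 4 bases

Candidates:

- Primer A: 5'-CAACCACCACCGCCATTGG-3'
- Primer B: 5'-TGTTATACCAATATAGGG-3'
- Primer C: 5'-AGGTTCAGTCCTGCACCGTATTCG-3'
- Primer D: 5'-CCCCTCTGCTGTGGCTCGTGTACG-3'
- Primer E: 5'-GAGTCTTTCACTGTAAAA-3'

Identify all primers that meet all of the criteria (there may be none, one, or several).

Primer A (19 nt, A=5 T=2 G=3 C=9): GC 12/19 = 63.2%, outside 46.8–54.3% ✗; 3' end GG has 2 G/C ✓; longest run = 2 ✓ — fails.
Primer B (18 nt, A=6 T=6 G=4 C=2): GC 6/18 = 33.3%, outside 46.8–54.3% ✗; 3' end GG has 2 G/C ✓; longest run = 3 ✓ — fails.
Primer C (24 nt, A=4 T=7 G=6 C=7): GC 13/24 = 54.2% ✓; 3' end CG has 2 G/C ✓; longest run = 2 ✓ — passes.
Primer D (24 nt, A=1 T=7 G=7 C=9): GC 16/24 = 66.7%, outside 46.8–54.3% ✗; 3' end CG has 2 G/C ✓; longest run = 4 ✓ — fails.
Primer E (18 nt, A=6 T=6 G=3 C=3): GC 6/18 = 33.3%, outside 46.8–54.3% ✗; 3' end AA has 0 G/C, need ≥1 ✗; longest run = 4 ✓ — fails.

Primer C only.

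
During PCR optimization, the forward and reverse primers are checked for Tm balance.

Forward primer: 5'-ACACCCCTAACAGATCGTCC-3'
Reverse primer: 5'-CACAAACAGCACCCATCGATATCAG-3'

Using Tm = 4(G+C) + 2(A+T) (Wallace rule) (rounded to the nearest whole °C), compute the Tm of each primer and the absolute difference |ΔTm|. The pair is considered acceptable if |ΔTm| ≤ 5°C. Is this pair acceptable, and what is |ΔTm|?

|ΔTm| = 12°C; the pair is not acceptable.

Forward: A=6 T=3 G=2 C=9 → Tm = 2·9 + 4·11 = 62°C.
Reverse: A=10 T=3 G=3 C=9 → Tm = 2·13 + 4·12 = 74°C.
|ΔTm| = |62 − 74| = 12°C, > 5°C.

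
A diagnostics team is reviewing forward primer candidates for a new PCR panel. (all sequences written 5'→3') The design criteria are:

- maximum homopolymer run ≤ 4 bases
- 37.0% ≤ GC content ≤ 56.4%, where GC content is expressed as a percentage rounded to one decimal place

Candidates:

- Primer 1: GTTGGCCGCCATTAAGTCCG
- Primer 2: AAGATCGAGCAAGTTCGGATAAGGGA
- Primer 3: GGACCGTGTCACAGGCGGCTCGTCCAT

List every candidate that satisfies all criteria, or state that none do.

Primer 1 (20 nt, A=3 T=5 G=6 C=6): longest run = 2 ✓; GC 12/20 = 60.0%, outside 37.0–56.4% ✗ — fails.
Primer 2 (26 nt, A=10 T=4 G=9 C=3): longest run = 3 ✓; GC 12/26 = 46.2% ✓ — passes.
Primer 3 (27 nt, A=4 T=5 G=9 C=9): longest run = 2 ✓; GC 18/27 = 66.7%, outside 37.0–56.4% ✗ — fails.

Primer 2 only.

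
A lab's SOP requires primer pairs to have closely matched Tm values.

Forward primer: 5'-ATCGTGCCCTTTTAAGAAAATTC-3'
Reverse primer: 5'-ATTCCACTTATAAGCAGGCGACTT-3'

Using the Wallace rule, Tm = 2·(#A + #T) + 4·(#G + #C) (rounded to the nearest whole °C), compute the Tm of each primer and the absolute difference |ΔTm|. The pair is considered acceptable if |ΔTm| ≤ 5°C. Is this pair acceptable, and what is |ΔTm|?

|ΔTm| = 6°C; the pair is not acceptable.

Forward: A=7 T=8 G=3 C=5 → Tm = 2·15 + 4·8 = 62°C.
Reverse: A=7 T=7 G=4 C=6 → Tm = 2·14 + 4·10 = 68°C.
|ΔTm| = |62 − 68| = 6°C, > 5°C.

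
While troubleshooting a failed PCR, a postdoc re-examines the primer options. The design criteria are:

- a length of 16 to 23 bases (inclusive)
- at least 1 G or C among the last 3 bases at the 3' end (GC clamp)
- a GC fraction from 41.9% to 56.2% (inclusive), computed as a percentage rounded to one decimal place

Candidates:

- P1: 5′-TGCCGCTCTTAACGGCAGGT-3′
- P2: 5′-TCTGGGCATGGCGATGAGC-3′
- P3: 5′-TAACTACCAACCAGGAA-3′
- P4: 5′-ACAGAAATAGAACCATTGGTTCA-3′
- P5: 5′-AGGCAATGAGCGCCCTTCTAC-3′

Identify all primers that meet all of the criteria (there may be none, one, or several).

None of the candidates satisfy all criteria.

P1 (20 nt, A=3 T=5 G=6 C=6): length 20 ✓; 3' end GGT has 2 G/C ✓; GC 12/20 = 60.0%, outside 41.9–56.2% ✗ — fails.
P2 (19 nt, A=3 T=4 G=8 C=4): length 19 ✓; 3' end AGC has 2 G/C ✓; GC 12/19 = 63.2%, outside 41.9–56.2% ✗ — fails.
P3 (17 nt, A=8 T=2 G=2 C=5): length 17 ✓; 3' end GAA has 1 G/C ✓; GC 7/17 = 41.2%, outside 41.9–56.2% ✗ — fails.
P4 (23 nt, A=10 T=5 G=4 C=4): length 23 ✓; 3' end TCA has 1 G/C ✓; GC 8/23 = 34.8%, outside 41.9–56.2% ✗ — fails.
P5 (21 nt, A=5 T=4 G=5 C=7): length 21 ✓; 3' end TAC has 1 G/C ✓; GC 12/21 = 57.1%, outside 41.9–56.2% ✗ — fails.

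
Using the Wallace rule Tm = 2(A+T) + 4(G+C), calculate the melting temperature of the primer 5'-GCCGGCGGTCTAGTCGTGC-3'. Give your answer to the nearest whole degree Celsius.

66°C

Base counts: A=1, T=4, G=8, C=6 (length 19).
Tm = 2·(1+4) + 4·(8+6) = 2·5 + 4·14 = 10 + 56 = 66°C.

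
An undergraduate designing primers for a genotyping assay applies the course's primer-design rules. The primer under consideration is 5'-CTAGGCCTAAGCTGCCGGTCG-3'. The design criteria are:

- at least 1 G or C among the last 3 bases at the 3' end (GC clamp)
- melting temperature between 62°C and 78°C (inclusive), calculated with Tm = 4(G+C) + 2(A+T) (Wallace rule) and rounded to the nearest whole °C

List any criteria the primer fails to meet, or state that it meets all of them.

Meets all criteria.

Base counts: A=3, T=4, G=7, C=7 (length 21).
GC clamp: 3' end TCG has 2 G/C ✓
Tm: Tm = 2·7 + 4·14 = 70°C ✓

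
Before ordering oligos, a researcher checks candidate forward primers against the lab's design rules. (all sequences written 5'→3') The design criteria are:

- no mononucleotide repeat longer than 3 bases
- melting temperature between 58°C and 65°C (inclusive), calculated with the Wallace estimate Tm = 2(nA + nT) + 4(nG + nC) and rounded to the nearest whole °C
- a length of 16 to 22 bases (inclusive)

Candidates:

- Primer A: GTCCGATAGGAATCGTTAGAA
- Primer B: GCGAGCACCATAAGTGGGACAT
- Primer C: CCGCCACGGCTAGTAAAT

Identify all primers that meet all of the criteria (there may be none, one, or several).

Primer A only.

Primer A (21 nt, A=7 T=5 G=6 C=3): longest run = 2 ✓; Tm = 2·12 + 4·9 = 60°C ✓; length 21 ✓ — passes.
Primer B (22 nt, A=7 T=3 G=7 C=5): longest run = 3 ✓; Tm = 2·10 + 4·12 = 68°C, outside 58–65°C ✗; length 22 ✓ — fails.
Primer C (18 nt, A=5 T=3 G=4 C=6): longest run = 3 ✓; Tm = 2·8 + 4·10 = 56°C, outside 58–65°C ✗; length 18 ✓ — fails.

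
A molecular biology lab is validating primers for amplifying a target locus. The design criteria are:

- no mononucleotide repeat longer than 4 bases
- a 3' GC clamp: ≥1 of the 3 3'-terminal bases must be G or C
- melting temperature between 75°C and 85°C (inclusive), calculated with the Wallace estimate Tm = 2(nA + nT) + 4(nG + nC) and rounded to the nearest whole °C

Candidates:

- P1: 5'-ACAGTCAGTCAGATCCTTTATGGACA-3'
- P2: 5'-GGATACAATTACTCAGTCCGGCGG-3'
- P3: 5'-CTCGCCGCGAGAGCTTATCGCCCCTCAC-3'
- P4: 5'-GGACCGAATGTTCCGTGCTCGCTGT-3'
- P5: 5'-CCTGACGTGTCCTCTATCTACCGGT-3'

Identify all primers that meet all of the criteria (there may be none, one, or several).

P4 and P5.

P1 (26 nt, A=8 T=7 G=5 C=6): longest run = 3 ✓; 3' end ACA has 1 G/C ✓; Tm = 2·15 + 4·11 = 74°C, outside 75–85°C ✗ — fails.
P2 (24 nt, A=6 T=5 G=7 C=6): longest run = 2 ✓; 3' end CGG has 3 G/C ✓; Tm = 2·11 + 4·13 = 74°C, outside 75–85°C ✗ — fails.
P3 (28 nt, A=4 T=5 G=6 C=13): longest run = 4 ✓; 3' end CAC has 2 G/C ✓; Tm = 2·9 + 4·19 = 94°C, outside 75–85°C ✗ — fails.
P4 (25 nt, A=3 T=7 G=8 C=7): longest run = 2 ✓; 3' end TGT has 1 G/C ✓; Tm = 2·10 + 4·15 = 80°C ✓ — passes.
P5 (25 nt, A=3 T=8 G=5 C=9): longest run = 2 ✓; 3' end GGT has 2 G/C ✓; Tm = 2·11 + 4·14 = 78°C ✓ — passes.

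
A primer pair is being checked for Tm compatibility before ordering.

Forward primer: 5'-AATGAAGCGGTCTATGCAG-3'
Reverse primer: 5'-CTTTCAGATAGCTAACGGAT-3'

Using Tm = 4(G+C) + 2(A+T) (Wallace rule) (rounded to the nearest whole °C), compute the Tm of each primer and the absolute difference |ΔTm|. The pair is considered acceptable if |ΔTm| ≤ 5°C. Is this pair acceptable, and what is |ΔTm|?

Forward: A=6 T=4 G=6 C=3 → Tm = 2·10 + 4·9 = 56°C.
Reverse: A=6 T=6 G=4 C=4 → Tm = 2·12 + 4·8 = 56°C.
|ΔTm| = |56 − 56| = 0°C, ≤ 5°C.

|ΔTm| = 0°C; the pair is acceptable.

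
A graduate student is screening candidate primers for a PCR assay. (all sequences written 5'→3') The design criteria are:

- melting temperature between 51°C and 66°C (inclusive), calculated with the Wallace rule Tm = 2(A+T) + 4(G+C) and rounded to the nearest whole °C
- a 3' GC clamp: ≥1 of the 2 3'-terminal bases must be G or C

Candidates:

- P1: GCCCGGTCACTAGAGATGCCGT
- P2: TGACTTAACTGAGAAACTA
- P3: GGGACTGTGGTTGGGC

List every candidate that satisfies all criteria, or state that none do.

P1 (22 nt, A=4 T=4 G=7 C=7): Tm = 2·8 + 4·14 = 72°C, outside 51–66°C ✗; 3' end GT has 1 G/C ✓ — fails.
P2 (19 nt, A=8 T=5 G=3 C=3): Tm = 2·13 + 4·6 = 50°C, outside 51–66°C ✗; 3' end TA has 0 G/C, need ≥1 ✗ — fails.
P3 (16 nt, A=1 T=4 G=9 C=2): Tm = 2·5 + 4·11 = 54°C ✓; 3' end GC has 2 G/C ✓ — passes.

P3 only.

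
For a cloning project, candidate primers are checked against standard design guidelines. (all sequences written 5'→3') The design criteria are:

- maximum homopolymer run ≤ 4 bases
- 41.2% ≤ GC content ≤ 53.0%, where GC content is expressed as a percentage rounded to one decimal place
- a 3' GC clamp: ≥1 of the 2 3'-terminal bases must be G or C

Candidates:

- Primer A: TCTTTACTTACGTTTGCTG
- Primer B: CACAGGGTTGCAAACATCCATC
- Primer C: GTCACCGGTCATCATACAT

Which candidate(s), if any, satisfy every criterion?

Primer B only.

Primer A (19 nt, A=2 T=10 G=3 C=4): longest run = 3 ✓; GC 7/19 = 36.8%, outside 41.2–53.0% ✗; 3' end TG has 1 G/C ✓ — fails.
Primer B (22 nt, A=7 T=4 G=4 C=7): longest run = 3 ✓; GC 11/22 = 50.0% ✓; 3' end TC has 1 G/C ✓ — passes.
Primer C (19 nt, A=5 T=5 G=3 C=6): longest run = 2 ✓; GC 9/19 = 47.4% ✓; 3' end AT has 0 G/C, need ≥1 ✗ — fails.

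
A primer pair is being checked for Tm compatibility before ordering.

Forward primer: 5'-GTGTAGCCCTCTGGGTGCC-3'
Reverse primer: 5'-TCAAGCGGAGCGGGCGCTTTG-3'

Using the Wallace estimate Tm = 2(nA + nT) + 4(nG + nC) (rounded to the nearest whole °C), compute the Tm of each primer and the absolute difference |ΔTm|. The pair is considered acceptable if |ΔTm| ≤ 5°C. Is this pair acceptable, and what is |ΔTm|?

|ΔTm| = 6°C; the pair is not acceptable.

Forward: A=1 T=5 G=7 C=6 → Tm = 2·6 + 4·13 = 64°C.
Reverse: A=3 T=4 G=9 C=5 → Tm = 2·7 + 4·14 = 70°C.
|ΔTm| = |64 − 70| = 6°C, > 5°C.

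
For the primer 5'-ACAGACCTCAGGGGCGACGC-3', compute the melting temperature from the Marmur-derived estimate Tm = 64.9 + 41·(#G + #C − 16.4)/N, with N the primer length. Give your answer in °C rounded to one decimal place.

Base counts: A=5, T=1, G=7, C=7; G+C = 14, N = 20.
Tm = 64.9 + 41·(14 − 16.4)/20 = 64.9 + -98.40/20 = 60.0°C.

60.0°C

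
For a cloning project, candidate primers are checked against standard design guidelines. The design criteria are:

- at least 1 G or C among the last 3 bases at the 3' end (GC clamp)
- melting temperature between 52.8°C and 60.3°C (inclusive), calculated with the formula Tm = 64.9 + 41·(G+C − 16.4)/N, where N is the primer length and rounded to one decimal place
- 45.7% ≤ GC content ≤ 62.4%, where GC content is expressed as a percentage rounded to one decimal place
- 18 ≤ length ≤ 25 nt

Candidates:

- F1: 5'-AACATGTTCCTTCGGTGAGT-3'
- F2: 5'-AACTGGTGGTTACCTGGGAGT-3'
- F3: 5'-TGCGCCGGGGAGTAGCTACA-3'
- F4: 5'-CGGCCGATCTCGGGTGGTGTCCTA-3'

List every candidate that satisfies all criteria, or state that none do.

F2 only.

F1 (20 nt, A=4 T=7 G=5 C=4): 3' end AGT has 1 G/C ✓; Tm = 64.9 + 41·(9 − 16.4)/20 = 49.7°C, outside 52.8–60.3°C ✗; GC 9/20 = 45.0%, outside 45.7–62.4% ✗; length 20 ✓ — fails.
F2 (21 nt, A=4 T=6 G=8 C=3): 3' end AGT has 1 G/C ✓; Tm = 64.9 + 41·(11 − 16.4)/21 = 54.4°C ✓; GC 11/21 = 52.4% ✓; length 21 ✓ — passes.
F3 (20 nt, A=4 T=3 G=8 C=5): 3' end ACA has 1 G/C ✓; Tm = 64.9 + 41·(13 − 16.4)/20 = 57.9°C ✓; GC 13/20 = 65.0%, outside 45.7–62.4% ✗; length 20 ✓ — fails.
F4 (24 nt, A=2 T=6 G=9 C=7): 3' end CTA has 1 G/C ✓; Tm = 64.9 + 41·(16 − 16.4)/24 = 64.2°C, outside 52.8–60.3°C ✗; GC 16/24 = 66.7%, outside 45.7–62.4% ✗; length 24 ✓ — fails.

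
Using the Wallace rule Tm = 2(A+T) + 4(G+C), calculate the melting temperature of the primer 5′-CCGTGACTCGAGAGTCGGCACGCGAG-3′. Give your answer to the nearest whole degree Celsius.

Base counts: A=5, T=3, G=10, C=8 (length 26).
Tm = 2·(5+3) + 4·(10+8) = 2·8 + 4·18 = 16 + 72 = 88°C.

88°C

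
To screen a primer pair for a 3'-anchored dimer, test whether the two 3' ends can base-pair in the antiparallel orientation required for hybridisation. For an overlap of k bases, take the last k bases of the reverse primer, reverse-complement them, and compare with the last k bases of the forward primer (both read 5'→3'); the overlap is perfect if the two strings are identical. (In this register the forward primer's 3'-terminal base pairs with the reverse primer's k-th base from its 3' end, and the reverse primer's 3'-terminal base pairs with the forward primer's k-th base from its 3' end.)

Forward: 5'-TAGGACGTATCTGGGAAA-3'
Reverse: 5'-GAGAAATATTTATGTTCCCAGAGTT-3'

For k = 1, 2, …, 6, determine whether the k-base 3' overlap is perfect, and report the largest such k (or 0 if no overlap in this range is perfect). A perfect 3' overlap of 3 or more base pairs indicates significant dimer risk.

Last 6 bases (5'→3') — forward …GGGAAA, reverse …AGAGTT.
Reverse complement of the reverse primer's last 6 bases: AACTCT; its first k bases are the reverse complement of the reverse primer's last k bases, so a perfect k-base overlap needs the forward primer's last k bases to equal them.
Comparing (forward last k vs required): k=1: A vs A ✓; k=2: AA vs AA ✓; k=3: AAA vs AAC ✗; k=4: GAAA vs AACT ✗; k=5: GGAAA vs AACTC ✗; k=6: GGGAAA vs AACTCT ✗.
Perfect overlaps at k = 1, 2; the largest is 2.

Longest perfect overlap: 2 complementary base pairs; below the dimer-risk threshold (threshold 3).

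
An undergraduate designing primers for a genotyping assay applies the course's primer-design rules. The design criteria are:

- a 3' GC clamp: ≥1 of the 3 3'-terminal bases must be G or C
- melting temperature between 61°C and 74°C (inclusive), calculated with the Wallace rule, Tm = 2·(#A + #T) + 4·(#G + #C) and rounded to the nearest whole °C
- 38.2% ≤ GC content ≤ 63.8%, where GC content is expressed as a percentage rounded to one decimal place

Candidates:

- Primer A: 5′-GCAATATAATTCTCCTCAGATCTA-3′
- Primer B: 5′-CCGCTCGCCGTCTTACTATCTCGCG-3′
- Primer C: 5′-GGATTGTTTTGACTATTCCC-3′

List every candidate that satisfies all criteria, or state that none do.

None of the candidates satisfy all criteria.

Primer A (24 nt, A=8 T=8 G=2 C=6): 3' end CTA has 1 G/C ✓; Tm = 2·16 + 4·8 = 64°C ✓; GC 8/24 = 33.3%, outside 38.2–63.8% ✗ — fails.
Primer B (25 nt, A=2 T=7 G=5 C=11): 3' end GCG has 3 G/C ✓; Tm = 2·9 + 4·16 = 82°C, outside 61–74°C ✗; GC 16/25 = 64.0%, outside 38.2–63.8% ✗ — fails.
Primer C (20 nt, A=3 T=9 G=4 C=4): 3' end CCC has 3 G/C ✓; Tm = 2·12 + 4·8 = 56°C, outside 61–74°C ✗; GC 8/20 = 40.0% ✓ — fails.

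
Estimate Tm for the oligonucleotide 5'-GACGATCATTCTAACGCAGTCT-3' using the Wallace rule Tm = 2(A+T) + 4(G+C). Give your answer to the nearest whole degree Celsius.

64°C

Base counts: A=6, T=6, G=4, C=6 (length 22).
Tm = 2·(6+6) + 4·(4+6) = 2·12 + 4·10 = 24 + 40 = 64°C.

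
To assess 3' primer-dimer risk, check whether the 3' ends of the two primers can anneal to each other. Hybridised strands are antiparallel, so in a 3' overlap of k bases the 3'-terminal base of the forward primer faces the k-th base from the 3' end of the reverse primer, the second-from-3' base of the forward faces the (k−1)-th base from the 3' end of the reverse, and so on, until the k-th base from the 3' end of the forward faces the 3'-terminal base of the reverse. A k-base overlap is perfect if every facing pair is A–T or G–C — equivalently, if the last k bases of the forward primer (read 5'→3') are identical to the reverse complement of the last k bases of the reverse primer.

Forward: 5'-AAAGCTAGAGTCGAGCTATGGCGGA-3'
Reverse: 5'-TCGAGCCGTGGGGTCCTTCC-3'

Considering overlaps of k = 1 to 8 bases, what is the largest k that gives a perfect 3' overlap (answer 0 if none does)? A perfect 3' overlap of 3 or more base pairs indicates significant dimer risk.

Longest perfect overlap: 3 complementary base pairs; significant dimer risk (threshold 3).

Last 8 bases (5'→3') — forward …ATGGCGGA, reverse …GTCCTTCC.
Reverse complement of the reverse primer's last 8 bases: GGAAGGAC; its first k bases are the reverse complement of the reverse primer's last k bases, so a perfect k-base overlap needs the forward primer's last k bases to equal them.
Comparing (forward last k vs required): k=1: A vs G ✗; k=2: GA vs GG ✗; k=3: GGA vs GGA ✓; k=4: CGGA vs GGAA ✗; k=5: GCGGA vs GGAAG ✗; k=6: GGCGGA vs GGAAGG ✗; k=7: TGGCGGA vs GGAAGGA ✗; k=8: ATGGCGGA vs GGAAGGAC ✗.
Only k = 3 is perfect, so the longest perfect 3' overlap is 3.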